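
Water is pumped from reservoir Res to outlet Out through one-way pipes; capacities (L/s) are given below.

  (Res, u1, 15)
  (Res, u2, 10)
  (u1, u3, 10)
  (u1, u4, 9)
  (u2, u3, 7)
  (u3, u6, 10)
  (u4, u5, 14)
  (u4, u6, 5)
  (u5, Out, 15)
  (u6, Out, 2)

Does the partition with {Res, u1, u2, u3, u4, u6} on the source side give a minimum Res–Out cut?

No — its capacity is 16, but the minimum cut has capacity 11.

Given cut capacity: 14 + 2 = 16.
Augment Res→u1→u3→u6→Out: bottleneck 2, flow now 2.
Augment Res→u1→u4→u5→Out: bottleneck 9, flow now 11.
No augmenting path remains; maximum flow = 11.
In the residual graph, reachable from Res: {Res, u1, u2, u3, u6}.
Min-cut edges: u1→u4 (9), u6→Out (2); capacity 9 + 2 = 11.
Cut capacity 16 exceeds the max flow 11, so it is not minimum.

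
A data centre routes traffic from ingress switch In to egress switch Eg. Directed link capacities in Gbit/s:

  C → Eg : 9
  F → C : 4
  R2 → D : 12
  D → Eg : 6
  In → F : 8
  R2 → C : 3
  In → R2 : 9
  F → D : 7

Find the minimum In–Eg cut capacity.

Augment In→R2→C→Eg: bottleneck 3, flow now 3.
Augment In→R2→D→Eg: bottleneck 6, flow now 9.
Augment In→F→C→Eg: bottleneck 4, flow now 13.
No augmenting path remains; maximum flow = 13.
By max-flow min-cut, the minimum cut capacity equals the max flow.
In the residual graph, reachable from In: {In, R2, F, D}.
Min-cut edges: R2→C (3), F→C (4), D→Eg (6); capacity 3 + 4 + 6 = 13.

13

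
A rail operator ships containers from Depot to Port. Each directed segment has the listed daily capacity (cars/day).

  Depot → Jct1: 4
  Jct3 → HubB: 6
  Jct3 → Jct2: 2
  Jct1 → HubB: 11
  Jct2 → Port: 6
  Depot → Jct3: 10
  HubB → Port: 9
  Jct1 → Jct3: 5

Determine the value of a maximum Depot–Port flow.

11

Augment Depot→Jct1→HubB→Port: bottleneck 4, flow now 4.
Augment Depot→Jct3→Jct2→Port: bottleneck 2, flow now 6.
Augment Depot→Jct3→HubB→Port: bottleneck 5, flow now 11.
No augmenting path remains; maximum flow = 11.
In the residual graph, reachable from Depot: {Depot, Jct1, Jct3, HubB}.
Min-cut edges: Jct3→Jct2 (2), HubB→Port (9); capacity 2 + 9 = 11.
This cut is saturated, so no flow can exceed 11.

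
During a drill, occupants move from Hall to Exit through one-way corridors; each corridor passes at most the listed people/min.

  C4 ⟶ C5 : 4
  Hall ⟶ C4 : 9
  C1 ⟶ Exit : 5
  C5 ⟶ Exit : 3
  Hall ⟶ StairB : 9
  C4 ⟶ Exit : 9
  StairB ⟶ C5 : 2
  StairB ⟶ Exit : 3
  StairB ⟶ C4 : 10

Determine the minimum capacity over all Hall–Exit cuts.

Augment Hall→StairB→Exit: bottleneck 3, flow now 3.
Augment Hall→C4→Exit: bottleneck 9, flow now 12.
Augment Hall→StairB→C5→Exit: bottleneck 2, flow now 14.
Augment Hall→StairB→C4→C5→Exit: bottleneck 1, flow now 15.
No augmenting path remains; maximum flow = 15.
By max-flow min-cut, the minimum cut capacity equals the max flow.
In the residual graph, reachable from Hall: {Hall, StairB, C4, C5}.
Min-cut edges: StairB→Exit (3), C4→Exit (9), C5→Exit (3); capacity 3 + 9 + 3 = 15.

15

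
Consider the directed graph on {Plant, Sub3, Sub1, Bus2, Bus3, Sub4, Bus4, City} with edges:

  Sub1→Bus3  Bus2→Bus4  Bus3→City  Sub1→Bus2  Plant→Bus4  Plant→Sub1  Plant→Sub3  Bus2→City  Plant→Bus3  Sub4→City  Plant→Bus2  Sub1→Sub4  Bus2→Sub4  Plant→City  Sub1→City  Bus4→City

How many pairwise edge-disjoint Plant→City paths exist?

5

Assign every edge capacity 1; by Menger, the answer equals the max flow.
Path Plant→City (+1); total 1.
Path Plant→Sub1→City (+1); total 2.
Path Plant→Bus2→City (+1); total 3.
Path Plant→Bus3→City (+1); total 4.
Path Plant→Bus4→City (+1); total 5.
No residual Plant→City path; max flow = 5.
Certifying cut of size 5: {Plant→Bus2, Plant→Bus3, Plant→Bus4, Plant→City, Plant→Sub1}.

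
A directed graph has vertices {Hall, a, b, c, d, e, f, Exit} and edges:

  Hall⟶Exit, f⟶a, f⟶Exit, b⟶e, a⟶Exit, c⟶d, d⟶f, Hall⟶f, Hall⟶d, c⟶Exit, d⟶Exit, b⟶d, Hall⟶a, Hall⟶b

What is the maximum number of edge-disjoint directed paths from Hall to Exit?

Assign every edge capacity 1; by Menger, the answer equals the max flow.
Path Hall→Exit (+1); total 1.
Path Hall→a→Exit (+1); total 2.
Path Hall→d→Exit (+1); total 3.
Path Hall→f→Exit (+1); total 4.
No residual Hall→Exit path; max flow = 4.
Certifying cut of size 4: {Hall→Exit, a→Exit, d→Exit, f→Exit}.

4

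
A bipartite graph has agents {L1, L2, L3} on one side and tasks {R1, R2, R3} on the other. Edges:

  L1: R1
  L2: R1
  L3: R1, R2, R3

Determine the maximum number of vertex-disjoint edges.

2

Unit-capacity flow: source→left, listed edges, right→sink; max matching = max flow.
Augmenting path L1→R1 (+1); matched 1.
Augmenting path L3→R2 (+1); matched 2.
No augmenting path remains; maximum matching = 2.
König certificate: {L3, R1} is a vertex cover of size 2 (every listed pair touches it), so no matching can be larger.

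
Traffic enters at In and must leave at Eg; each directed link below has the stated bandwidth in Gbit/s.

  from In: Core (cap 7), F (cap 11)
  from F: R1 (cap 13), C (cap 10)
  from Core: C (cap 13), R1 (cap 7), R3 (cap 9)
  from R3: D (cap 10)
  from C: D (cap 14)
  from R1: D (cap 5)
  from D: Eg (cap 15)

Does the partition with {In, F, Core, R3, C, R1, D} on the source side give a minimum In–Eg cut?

Yes — it is a minimum cut (capacity 15).

Given cut capacity: 15 = 15.
Augment In→F→C→D→Eg: bottleneck 10, flow now 10.
Augment In→F→R1→D→Eg: bottleneck 1, flow now 11.
Augment In→Core→R3→D→Eg: bottleneck 4, flow now 15.
No augmenting path remains; maximum flow = 15.
Cut capacity 15 equals the max flow, so it is a minimum cut.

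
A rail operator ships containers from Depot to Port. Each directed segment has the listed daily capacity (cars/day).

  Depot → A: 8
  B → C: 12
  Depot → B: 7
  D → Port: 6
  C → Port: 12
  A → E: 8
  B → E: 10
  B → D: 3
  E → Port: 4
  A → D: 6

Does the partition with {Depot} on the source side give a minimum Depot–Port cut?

Yes — it is a minimum cut (capacity 15).

Given cut capacity: 8 + 7 = 15.
Augment Depot→A→D→Port: bottleneck 6, flow now 6.
Augment Depot→A→E→Port: bottleneck 2, flow now 8.
Augment Depot→B→C→Port: bottleneck 7, flow now 15.
No augmenting path remains; maximum flow = 15.
Cut capacity 15 equals the max flow, so it is a minimum cut.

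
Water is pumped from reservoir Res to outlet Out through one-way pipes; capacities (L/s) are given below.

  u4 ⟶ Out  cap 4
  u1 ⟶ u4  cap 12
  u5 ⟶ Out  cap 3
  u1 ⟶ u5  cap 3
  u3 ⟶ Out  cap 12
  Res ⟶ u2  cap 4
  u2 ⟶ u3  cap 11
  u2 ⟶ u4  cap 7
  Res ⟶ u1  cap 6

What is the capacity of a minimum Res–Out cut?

10

Augment Res→u1→u4→Out: bottleneck 4, flow now 4.
Augment Res→u1→u5→Out: bottleneck 2, flow now 6.
Augment Res→u2→u3→Out: bottleneck 4, flow now 10.
No augmenting path remains; maximum flow = 10.
By max-flow min-cut, the minimum cut capacity equals the max flow.
In the residual graph, reachable from Res: {Res}.
Min-cut edges: Res→u1 (6), Res→u2 (4); capacity 6 + 4 = 10.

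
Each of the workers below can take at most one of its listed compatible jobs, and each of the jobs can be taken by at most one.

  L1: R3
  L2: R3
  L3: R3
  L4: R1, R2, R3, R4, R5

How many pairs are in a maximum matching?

2

Unit-capacity flow: source→left, listed edges, right→sink; max matching = max flow.
Augmenting path L1→R3 (+1); matched 1.
Augmenting path L4→R1 (+1); matched 2.
No augmenting path remains; maximum matching = 2.
König certificate: {L4, R3} is a vertex cover of size 2 (every listed pair touches it), so no matching can be larger.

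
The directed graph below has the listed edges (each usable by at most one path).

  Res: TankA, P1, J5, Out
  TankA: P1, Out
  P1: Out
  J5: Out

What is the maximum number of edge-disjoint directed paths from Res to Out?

Assign every edge capacity 1; by Menger, the answer equals the max flow.
Path Res→Out (+1); total 1.
Path Res→TankA→Out (+1); total 2.
Path Res→P1→Out (+1); total 3.
Path Res→J5→Out (+1); total 4.
No residual Res→Out path; max flow = 4.
Certifying cut of size 4: {Res→J5, Res→Out, Res→P1, Res→TankA}.

4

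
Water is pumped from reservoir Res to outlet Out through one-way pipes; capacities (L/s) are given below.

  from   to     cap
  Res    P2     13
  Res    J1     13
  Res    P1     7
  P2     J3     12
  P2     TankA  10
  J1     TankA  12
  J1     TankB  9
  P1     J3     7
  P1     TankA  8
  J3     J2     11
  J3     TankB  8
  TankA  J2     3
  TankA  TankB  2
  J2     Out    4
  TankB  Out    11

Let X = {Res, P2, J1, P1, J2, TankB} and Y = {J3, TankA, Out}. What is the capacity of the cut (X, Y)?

64

Edges leaving {Res, P2, J1, P1, J2, TankB}: P2→J3 (12), P2→TankA (10), J1→TankA (12), P1→J3 (7), P1→TankA (8), J2→Out (4), TankB→Out (11).
Cut capacity = 12 + 10 + 12 + 7 + 8 + 4 + 11 = 64.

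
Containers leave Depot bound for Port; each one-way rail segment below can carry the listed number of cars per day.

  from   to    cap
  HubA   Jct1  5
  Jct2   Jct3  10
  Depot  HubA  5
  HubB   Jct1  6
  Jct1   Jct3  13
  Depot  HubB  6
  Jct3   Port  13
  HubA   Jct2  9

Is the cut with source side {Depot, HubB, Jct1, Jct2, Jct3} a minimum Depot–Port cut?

Given cut capacity: 5 + 13 = 18.
Augment Depot→HubA→Jct1→Jct3→Port: bottleneck 5, flow now 5.
Augment Depot→HubB→Jct1→Jct3→Port: bottleneck 6, flow now 11.
No augmenting path remains; maximum flow = 11.
In the residual graph, reachable from Depot: {Depot}.
Min-cut edges: Depot→HubA (5), Depot→HubB (6); capacity 5 + 6 = 11.
Cut capacity 18 exceeds the max flow 11, so it is not minimum.

No — its capacity is 18, but the minimum cut has capacity 11.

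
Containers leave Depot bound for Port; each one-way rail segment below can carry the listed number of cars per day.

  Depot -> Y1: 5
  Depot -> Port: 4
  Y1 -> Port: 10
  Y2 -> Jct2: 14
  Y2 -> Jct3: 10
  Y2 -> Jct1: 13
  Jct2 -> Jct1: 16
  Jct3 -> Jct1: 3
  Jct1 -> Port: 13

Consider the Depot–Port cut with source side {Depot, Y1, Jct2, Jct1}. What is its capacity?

27

Edges leaving {Depot, Y1, Jct2, Jct1}: Depot→Port (4), Y1→Port (10), Jct1→Port (13).
Cut capacity = 4 + 10 + 13 = 27.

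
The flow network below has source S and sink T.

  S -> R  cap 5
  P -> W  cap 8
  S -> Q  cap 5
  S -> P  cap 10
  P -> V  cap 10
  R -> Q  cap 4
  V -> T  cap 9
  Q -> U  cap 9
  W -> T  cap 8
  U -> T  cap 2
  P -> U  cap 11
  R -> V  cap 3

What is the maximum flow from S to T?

15

Augment S→P→U→T: bottleneck 2, flow now 2.
Augment S→P→V→T: bottleneck 8, flow now 10.
Augment S→R→V→T: bottleneck 1, flow now 11.
Augment S→Q→U→P→W→T: bottleneck 2, flow now 13. (uses reverse residual edge)
Augment S→R→V→P→W→T: bottleneck 2, flow now 15. (uses reverse residual edge)
No augmenting path remains; maximum flow = 15.
In the residual graph, reachable from S: {S, Q, R, U}.
Min-cut edges: S→P (10), R→V (3), U→T (2); capacity 10 + 3 + 2 = 15.
This cut is saturated, so no flow can exceed 15.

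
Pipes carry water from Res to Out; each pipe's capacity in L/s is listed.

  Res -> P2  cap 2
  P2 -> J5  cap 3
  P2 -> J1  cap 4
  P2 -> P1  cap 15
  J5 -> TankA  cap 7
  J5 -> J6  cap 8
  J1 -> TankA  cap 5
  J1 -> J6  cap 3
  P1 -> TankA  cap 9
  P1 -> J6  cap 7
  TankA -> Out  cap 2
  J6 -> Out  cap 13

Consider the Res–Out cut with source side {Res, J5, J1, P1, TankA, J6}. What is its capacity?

Edges leaving {Res, J5, J1, P1, TankA, J6}: Res→P2 (2), TankA→Out (2), J6→Out (13).
Cut capacity = 2 + 2 + 13 = 17.

17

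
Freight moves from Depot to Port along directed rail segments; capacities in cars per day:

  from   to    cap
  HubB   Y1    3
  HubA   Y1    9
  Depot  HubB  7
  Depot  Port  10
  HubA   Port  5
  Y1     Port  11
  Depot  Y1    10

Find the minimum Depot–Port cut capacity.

21

Augment Depot→Port: bottleneck 10, flow now 10.
Augment Depot→Y1→Port: bottleneck 10, flow now 20.
Augment Depot→HubB→Y1→Port: bottleneck 1, flow now 21.
No augmenting path remains; maximum flow = 21.
By max-flow min-cut, the minimum cut capacity equals the max flow.
In the residual graph, reachable from Depot: {Depot, HubB, Y1}.
Min-cut edges: Depot→Port (10), Y1→Port (11); capacity 10 + 11 = 21.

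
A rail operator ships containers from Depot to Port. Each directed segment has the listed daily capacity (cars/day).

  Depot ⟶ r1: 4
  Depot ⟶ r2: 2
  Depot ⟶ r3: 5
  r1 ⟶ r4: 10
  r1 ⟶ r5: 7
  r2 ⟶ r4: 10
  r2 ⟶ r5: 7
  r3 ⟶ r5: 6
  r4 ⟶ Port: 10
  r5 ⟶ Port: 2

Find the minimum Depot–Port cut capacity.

8

Augment Depot→r1→r4→Port: bottleneck 4, flow now 4.
Augment Depot→r2→r4→Port: bottleneck 2, flow now 6.
Augment Depot→r3→r5→Port: bottleneck 2, flow now 8.
No augmenting path remains; maximum flow = 8.
By max-flow min-cut, the minimum cut capacity equals the max flow.
In the residual graph, reachable from Depot: {Depot, r3, r5}.
Min-cut edges: Depot→r1 (4), Depot→r2 (2), r5→Port (2); capacity 4 + 2 + 2 = 8.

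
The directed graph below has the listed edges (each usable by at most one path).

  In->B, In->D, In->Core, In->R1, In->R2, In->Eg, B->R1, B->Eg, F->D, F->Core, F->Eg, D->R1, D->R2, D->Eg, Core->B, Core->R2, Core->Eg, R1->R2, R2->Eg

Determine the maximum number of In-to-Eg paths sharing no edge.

Assign every edge capacity 1; by Menger, the answer equals the max flow.
Path In→Eg (+1); total 1.
Path In→B→Eg (+1); total 2.
Path In→D→Eg (+1); total 3.
Path In→Core→Eg (+1); total 4.
Path In→R2→Eg (+1); total 5.
No residual In→Eg path; max flow = 5.
Certifying cut of size 5: {In→B, In→Core, In→D, In→Eg, R2→Eg}.

5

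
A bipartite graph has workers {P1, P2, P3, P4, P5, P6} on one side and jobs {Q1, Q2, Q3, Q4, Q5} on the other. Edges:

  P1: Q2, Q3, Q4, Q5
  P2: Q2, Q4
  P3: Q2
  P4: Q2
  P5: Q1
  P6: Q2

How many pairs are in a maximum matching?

Unit-capacity flow: source→left, listed edges, right→sink; max matching = max flow.
Augmenting path P1→Q2 (+1); matched 1.
Augmenting path P2→Q4 (+1); matched 2.
Augmenting path P5→Q1 (+1); matched 3.
Augmenting path P3→Q2→P1→Q3 (+1); matched 4.
No augmenting path remains; maximum matching = 4.
König certificate: {P1, P2, P5, Q2} is a vertex cover of size 4 (every listed pair touches it), so no matching can be larger.

4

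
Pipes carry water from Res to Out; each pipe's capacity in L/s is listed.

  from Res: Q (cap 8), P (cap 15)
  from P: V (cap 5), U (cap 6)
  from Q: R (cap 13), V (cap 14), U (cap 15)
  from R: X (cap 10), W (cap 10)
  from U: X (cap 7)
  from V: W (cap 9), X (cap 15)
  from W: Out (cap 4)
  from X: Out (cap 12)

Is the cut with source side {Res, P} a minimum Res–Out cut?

Given cut capacity: 8 + 6 + 5 = 19.
Augment Res→P→U→X→Out: bottleneck 6, flow now 6.
Augment Res→P→V→W→Out: bottleneck 4, flow now 10.
Augment Res→P→V→X→Out: bottleneck 1, flow now 11.
Augment Res→Q→R→X→Out: bottleneck 5, flow now 16.
No augmenting path remains; maximum flow = 16.
In the residual graph, reachable from Res: {Res, P, Q, R, U, V, W, X}.
Min-cut edges: W→Out (4), X→Out (12); capacity 4 + 12 = 16.
Cut capacity 19 exceeds the max flow 16, so it is not minimum.

No — its capacity is 19, but the minimum cut has capacity 16.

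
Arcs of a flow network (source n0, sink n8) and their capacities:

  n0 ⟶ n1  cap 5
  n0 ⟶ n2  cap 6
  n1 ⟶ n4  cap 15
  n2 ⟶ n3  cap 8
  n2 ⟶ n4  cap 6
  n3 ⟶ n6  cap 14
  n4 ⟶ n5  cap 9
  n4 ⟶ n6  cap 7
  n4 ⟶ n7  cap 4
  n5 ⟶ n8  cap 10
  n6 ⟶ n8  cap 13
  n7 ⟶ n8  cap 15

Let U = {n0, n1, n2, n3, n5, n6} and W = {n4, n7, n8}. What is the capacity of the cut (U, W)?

44

Edges leaving {n0, n1, n2, n3, n5, n6}: n1→n4 (15), n2→n4 (6), n5→n8 (10), n6→n8 (13).
Cut capacity = 15 + 6 + 10 + 13 = 44.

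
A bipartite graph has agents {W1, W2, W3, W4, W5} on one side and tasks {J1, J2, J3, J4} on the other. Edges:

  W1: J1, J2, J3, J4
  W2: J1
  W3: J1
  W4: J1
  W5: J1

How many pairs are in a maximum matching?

Unit-capacity flow: source→left, listed edges, right→sink; max matching = max flow.
Augmenting path W1→J1 (+1); matched 1.
Augmenting path W2→J1→W1→J2 (+1); matched 2.
No augmenting path remains; maximum matching = 2.
König certificate: {W1, J1} is a vertex cover of size 2 (every listed pair touches it), so no matching can be larger.

2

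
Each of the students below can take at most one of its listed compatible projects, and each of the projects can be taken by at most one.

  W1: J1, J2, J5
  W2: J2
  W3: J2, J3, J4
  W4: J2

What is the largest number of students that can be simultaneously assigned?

Unit-capacity flow: source→left, listed edges, right→sink; max matching = max flow.
Augmenting path W1→J1 (+1); matched 1.
Augmenting path W2→J2 (+1); matched 2.
Augmenting path W3→J3 (+1); matched 3.
No augmenting path remains; maximum matching = 3.
König certificate: {W1, W3, J2} is a vertex cover of size 3 (every listed pair touches it), so no matching can be larger.

3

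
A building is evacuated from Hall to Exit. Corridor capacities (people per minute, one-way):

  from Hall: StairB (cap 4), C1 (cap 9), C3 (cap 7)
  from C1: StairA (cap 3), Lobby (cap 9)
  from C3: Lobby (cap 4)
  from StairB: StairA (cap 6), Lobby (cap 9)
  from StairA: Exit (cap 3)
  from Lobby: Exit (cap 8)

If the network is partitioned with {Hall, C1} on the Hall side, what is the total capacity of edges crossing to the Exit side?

23

Edges leaving {Hall, C1}: Hall→C3 (7), Hall→StairB (4), C1→StairA (3), C1→Lobby (9).
Cut capacity = 7 + 4 + 3 + 9 = 23.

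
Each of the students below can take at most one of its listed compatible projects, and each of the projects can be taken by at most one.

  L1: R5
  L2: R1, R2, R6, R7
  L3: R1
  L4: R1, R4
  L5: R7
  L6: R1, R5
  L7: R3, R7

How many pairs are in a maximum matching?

6

Unit-capacity flow: source→left, listed edges, right→sink; max matching = max flow.
Augmenting path L1→R5 (+1); matched 1.
Augmenting path L2→R1 (+1); matched 2.
Augmenting path L4→R4 (+1); matched 3.
Augmenting path L5→R7 (+1); matched 4.
Augmenting path L7→R3 (+1); matched 5.
Augmenting path L3→R1→L2→R2 (+1); matched 6.
No augmenting path remains; maximum matching = 6.
König certificate: {L2, L4, L5, L7, R1, R5} is a vertex cover of size 6 (every listed pair touches it), so no matching can be larger.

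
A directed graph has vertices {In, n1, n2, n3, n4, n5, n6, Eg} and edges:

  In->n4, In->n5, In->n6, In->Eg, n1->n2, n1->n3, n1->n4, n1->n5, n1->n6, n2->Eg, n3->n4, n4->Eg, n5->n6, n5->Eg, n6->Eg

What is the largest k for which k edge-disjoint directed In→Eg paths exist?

4

Assign every edge capacity 1; by Menger, the answer equals the max flow.
Path In→Eg (+1); total 1.
Path In→n4→Eg (+1); total 2.
Path In→n5→Eg (+1); total 3.
Path In→n6→Eg (+1); total 4.
No residual In→Eg path; max flow = 4.
Certifying cut of size 4: {In→Eg, In→n4, In→n5, In→n6}.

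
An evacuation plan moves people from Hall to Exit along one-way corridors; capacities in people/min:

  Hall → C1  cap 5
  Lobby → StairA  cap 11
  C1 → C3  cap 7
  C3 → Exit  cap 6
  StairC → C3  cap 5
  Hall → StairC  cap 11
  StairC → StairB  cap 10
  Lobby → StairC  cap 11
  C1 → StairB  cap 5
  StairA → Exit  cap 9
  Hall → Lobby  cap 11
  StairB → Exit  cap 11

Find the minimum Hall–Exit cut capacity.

26

Augment Hall→Lobby→StairA→Exit: bottleneck 9, flow now 9.
Augment Hall→C1→C3→Exit: bottleneck 5, flow now 14.
Augment Hall→StairC→C3→Exit: bottleneck 1, flow now 15.
Augment Hall→StairC→StairB→Exit: bottleneck 10, flow now 25.
Augment Hall→Lobby→StairC→C3→C1→StairB→Exit: bottleneck 1, flow now 26. (uses reverse residual edge)
No augmenting path remains; maximum flow = 26.
By max-flow min-cut, the minimum cut capacity equals the max flow.
In the residual graph, reachable from Hall: {Hall, Lobby, C1, StairC, StairA, C3, StairB}.
Min-cut edges: StairA→Exit (9), C3→Exit (6), StairB→Exit (11); capacity 9 + 6 + 11 = 26.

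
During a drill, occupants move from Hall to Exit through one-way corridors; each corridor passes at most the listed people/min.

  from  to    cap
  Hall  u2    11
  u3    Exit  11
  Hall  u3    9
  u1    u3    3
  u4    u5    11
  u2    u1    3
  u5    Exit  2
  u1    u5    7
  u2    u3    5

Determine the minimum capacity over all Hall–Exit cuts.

13

Augment Hall→u3→Exit: bottleneck 9, flow now 9.
Augment Hall→u2→u3→Exit: bottleneck 2, flow now 11.
Augment Hall→u2→u1→u5→Exit: bottleneck 2, flow now 13.
No augmenting path remains; maximum flow = 13.
By max-flow min-cut, the minimum cut capacity equals the max flow.
In the residual graph, reachable from Hall: {Hall, u1, u2, u3, u5}.
Min-cut edges: u3→Exit (11), u5→Exit (2); capacity 11 + 2 = 13.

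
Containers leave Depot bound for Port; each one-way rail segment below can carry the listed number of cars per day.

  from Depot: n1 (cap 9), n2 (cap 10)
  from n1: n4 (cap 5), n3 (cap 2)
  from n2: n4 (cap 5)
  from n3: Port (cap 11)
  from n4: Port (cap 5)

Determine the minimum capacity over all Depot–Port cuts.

Augment Depot→n1→n3→Port: bottleneck 2, flow now 2.
Augment Depot→n1→n4→Port: bottleneck 5, flow now 7.
No augmenting path remains; maximum flow = 7.
By max-flow min-cut, the minimum cut capacity equals the max flow.
In the residual graph, reachable from Depot: {Depot, n1, n2, n4}.
Min-cut edges: n1→n3 (2), n4→Port (5); capacity 2 + 5 = 7.

7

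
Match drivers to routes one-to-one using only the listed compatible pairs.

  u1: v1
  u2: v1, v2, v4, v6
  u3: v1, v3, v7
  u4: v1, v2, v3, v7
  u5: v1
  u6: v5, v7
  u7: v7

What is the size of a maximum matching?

Unit-capacity flow: source→left, listed edges, right→sink; max matching = max flow.
Augmenting path u1→v1 (+1); matched 1.
Augmenting path u2→v2 (+1); matched 2.
Augmenting path u3→v3 (+1); matched 3.
Augmenting path u4→v7 (+1); matched 4.
Augmenting path u6→v5 (+1); matched 5.
Augmenting path u7→v7→u4→v2→u2→v4 (+1); matched 6.
No augmenting path remains; maximum matching = 6.
König certificate: {u2, u3, u4, u6, u7, v1} is a vertex cover of size 6 (every listed pair touches it), so no matching can be larger.

6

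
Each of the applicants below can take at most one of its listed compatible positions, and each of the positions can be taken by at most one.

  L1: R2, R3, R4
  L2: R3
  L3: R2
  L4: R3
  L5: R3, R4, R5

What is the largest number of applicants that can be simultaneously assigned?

Unit-capacity flow: source→left, listed edges, right→sink; max matching = max flow.
Augmenting path L1→R2 (+1); matched 1.
Augmenting path L2→R3 (+1); matched 2.
Augmenting path L5→R4 (+1); matched 3.
Augmenting path L3→R2→L1→R4→L5→R5 (+1); matched 4.
No augmenting path remains; maximum matching = 4.
König certificate: {L1, L3, L5, R3} is a vertex cover of size 4 (every listed pair touches it), so no matching can be larger.

4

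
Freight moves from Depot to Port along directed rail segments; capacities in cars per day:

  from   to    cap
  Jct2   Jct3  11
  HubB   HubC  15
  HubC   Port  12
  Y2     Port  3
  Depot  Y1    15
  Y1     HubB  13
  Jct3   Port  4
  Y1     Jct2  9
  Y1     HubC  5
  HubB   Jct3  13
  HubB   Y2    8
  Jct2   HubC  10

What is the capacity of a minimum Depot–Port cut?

15

Augment Depot→Y1→HubC→Port: bottleneck 5, flow now 5.
Augment Depot→Y1→Jct2→Jct3→Port: bottleneck 4, flow now 9.
Augment Depot→Y1→Jct2→HubC→Port: bottleneck 5, flow now 14.
Augment Depot→Y1→HubB→Y2→Port: bottleneck 1, flow now 15.
No augmenting path remains; maximum flow = 15.
By max-flow min-cut, the minimum cut capacity equals the max flow.
In the residual graph, reachable from Depot: {Depot}.
Min-cut edges: Depot→Y1 (15); capacity 15 = 15.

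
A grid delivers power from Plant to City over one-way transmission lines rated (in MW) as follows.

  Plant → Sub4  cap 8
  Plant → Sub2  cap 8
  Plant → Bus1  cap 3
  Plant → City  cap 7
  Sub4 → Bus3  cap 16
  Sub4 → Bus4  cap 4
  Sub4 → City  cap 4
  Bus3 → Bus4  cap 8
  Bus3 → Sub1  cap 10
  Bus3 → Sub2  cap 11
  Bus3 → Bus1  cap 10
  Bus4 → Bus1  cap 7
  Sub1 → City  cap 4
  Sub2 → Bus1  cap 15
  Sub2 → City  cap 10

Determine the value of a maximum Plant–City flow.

Augment Plant→City: bottleneck 7, flow now 7.
Augment Plant→Sub4→City: bottleneck 4, flow now 11.
Augment Plant→Sub2→City: bottleneck 8, flow now 19.
Augment Plant→Sub4→Bus3→Sub1→City: bottleneck 4, flow now 23.
No augmenting path remains; maximum flow = 23.
In the residual graph, reachable from Plant: {Plant, Bus1}.
Min-cut edges: Plant→Sub4 (8), Plant→Sub2 (8), Plant→City (7); capacity 8 + 8 + 7 = 23.
This cut is saturated, so no flow can exceed 23.

23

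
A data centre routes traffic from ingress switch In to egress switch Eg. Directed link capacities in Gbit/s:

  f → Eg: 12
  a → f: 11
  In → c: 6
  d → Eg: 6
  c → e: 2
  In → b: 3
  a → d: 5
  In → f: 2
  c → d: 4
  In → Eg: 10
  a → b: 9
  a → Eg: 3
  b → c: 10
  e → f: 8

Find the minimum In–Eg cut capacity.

18

Augment In→Eg: bottleneck 10, flow now 10.
Augment In→f→Eg: bottleneck 2, flow now 12.
Augment In→c→d→Eg: bottleneck 4, flow now 16.
Augment In→c→e→f→Eg: bottleneck 2, flow now 18.
No augmenting path remains; maximum flow = 18.
By max-flow min-cut, the minimum cut capacity equals the max flow.
In the residual graph, reachable from In: {In, b, c}.
Min-cut edges: In→f (2), In→Eg (10), c→d (4), c→e (2); capacity 2 + 10 + 4 + 2 = 18.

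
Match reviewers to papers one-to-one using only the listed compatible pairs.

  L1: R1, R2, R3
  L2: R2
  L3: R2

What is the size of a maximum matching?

Unit-capacity flow: source→left, listed edges, right→sink; max matching = max flow.
Augmenting path L1→R1 (+1); matched 1.
Augmenting path L2→R2 (+1); matched 2.
No augmenting path remains; maximum matching = 2.
König certificate: {L1, R2} is a vertex cover of size 2 (every listed pair touches it), so no matching can be larger.

2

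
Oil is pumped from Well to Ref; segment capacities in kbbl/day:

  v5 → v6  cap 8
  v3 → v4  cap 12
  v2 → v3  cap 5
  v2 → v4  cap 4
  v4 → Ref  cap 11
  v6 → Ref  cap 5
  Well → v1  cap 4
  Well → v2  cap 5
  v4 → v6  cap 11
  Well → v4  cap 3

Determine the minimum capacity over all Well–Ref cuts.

8

Augment Well→v4→Ref: bottleneck 3, flow now 3.
Augment Well→v2→v4→Ref: bottleneck 4, flow now 7.
Augment Well→v2→v3→v4→Ref: bottleneck 1, flow now 8.
No augmenting path remains; maximum flow = 8.
By max-flow min-cut, the minimum cut capacity equals the max flow.
In the residual graph, reachable from Well: {Well, v1}.
Min-cut edges: Well→v2 (5), Well→v4 (3); capacity 5 + 3 = 8.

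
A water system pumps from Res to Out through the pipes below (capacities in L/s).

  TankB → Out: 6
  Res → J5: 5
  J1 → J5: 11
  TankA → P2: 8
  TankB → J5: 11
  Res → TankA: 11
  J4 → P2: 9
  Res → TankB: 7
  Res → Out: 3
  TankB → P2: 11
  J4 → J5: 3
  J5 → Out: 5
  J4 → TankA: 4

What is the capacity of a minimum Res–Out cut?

14

Augment Res→Out: bottleneck 3, flow now 3.
Augment Res→TankB→Out: bottleneck 6, flow now 9.
Augment Res→J5→Out: bottleneck 5, flow now 14.
No augmenting path remains; maximum flow = 14.
By max-flow min-cut, the minimum cut capacity equals the max flow.
In the residual graph, reachable from Res: {Res, TankB, TankA, J5, P2}.
Min-cut edges: Res→Out (3), TankB→Out (6), J5→Out (5); capacity 3 + 6 + 5 = 14.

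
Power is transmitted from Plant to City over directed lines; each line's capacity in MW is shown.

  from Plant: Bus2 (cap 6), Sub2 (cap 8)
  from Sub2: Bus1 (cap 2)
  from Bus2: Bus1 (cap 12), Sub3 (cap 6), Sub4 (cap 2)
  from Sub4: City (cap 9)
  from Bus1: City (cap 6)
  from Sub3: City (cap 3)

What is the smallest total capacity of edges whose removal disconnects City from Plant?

Augment Plant→Sub2→Bus1→City: bottleneck 2, flow now 2.
Augment Plant→Bus2→Sub4→City: bottleneck 2, flow now 4.
Augment Plant→Bus2→Bus1→City: bottleneck 4, flow now 8.
No augmenting path remains; maximum flow = 8.
By max-flow min-cut, the minimum cut capacity equals the max flow.
In the residual graph, reachable from Plant: {Plant, Sub2}.
Min-cut edges: Plant→Bus2 (6), Sub2→Bus1 (2); capacity 6 + 2 = 8.

8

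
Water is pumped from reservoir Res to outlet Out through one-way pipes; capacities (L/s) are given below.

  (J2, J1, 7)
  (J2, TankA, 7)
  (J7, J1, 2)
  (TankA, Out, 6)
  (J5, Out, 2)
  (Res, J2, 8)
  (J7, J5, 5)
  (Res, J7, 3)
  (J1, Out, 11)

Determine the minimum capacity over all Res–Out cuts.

Augment Res→J7→J5→Out: bottleneck 2, flow now 2.
Augment Res→J7→J1→Out: bottleneck 1, flow now 3.
Augment Res→J2→TankA→Out: bottleneck 6, flow now 9.
Augment Res→J2→J1→Out: bottleneck 2, flow now 11.
No augmenting path remains; maximum flow = 11.
By max-flow min-cut, the minimum cut capacity equals the max flow.
In the residual graph, reachable from Res: {Res}.
Min-cut edges: Res→J7 (3), Res→J2 (8); capacity 3 + 8 = 11.

11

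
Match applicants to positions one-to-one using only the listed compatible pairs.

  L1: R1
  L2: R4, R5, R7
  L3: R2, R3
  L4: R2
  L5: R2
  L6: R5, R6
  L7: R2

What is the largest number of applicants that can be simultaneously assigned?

5

Unit-capacity flow: source→left, listed edges, right→sink; max matching = max flow.
Augmenting path L1→R1 (+1); matched 1.
Augmenting path L2→R4 (+1); matched 2.
Augmenting path L3→R2 (+1); matched 3.
Augmenting path L6→R5 (+1); matched 4.
Augmenting path L4→R2→L3→R3 (+1); matched 5.
No augmenting path remains; maximum matching = 5.
König certificate: {L1, L2, L3, L6, R2} is a vertex cover of size 5 (every listed pair touches it), so no matching can be larger.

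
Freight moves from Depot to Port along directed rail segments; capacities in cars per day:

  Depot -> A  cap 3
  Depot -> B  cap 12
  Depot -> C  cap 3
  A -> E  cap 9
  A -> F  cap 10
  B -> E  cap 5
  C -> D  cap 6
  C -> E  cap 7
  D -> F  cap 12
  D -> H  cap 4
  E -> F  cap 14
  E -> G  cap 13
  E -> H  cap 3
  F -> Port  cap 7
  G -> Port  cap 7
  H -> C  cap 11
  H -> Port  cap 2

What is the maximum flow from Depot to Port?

11

Augment Depot→A→F→Port: bottleneck 3, flow now 3.
Augment Depot→B→E→F→Port: bottleneck 4, flow now 7.
Augment Depot→B→E→G→Port: bottleneck 1, flow now 8.
Augment Depot→C→D→H→Port: bottleneck 2, flow now 10.
Augment Depot→C→E→G→Port: bottleneck 1, flow now 11.
No augmenting path remains; maximum flow = 11.
In the residual graph, reachable from Depot: {Depot, B}.
Min-cut edges: Depot→A (3), Depot→C (3), B→E (5); capacity 3 + 3 + 5 = 11.
This cut is saturated, so no flow can exceed 11.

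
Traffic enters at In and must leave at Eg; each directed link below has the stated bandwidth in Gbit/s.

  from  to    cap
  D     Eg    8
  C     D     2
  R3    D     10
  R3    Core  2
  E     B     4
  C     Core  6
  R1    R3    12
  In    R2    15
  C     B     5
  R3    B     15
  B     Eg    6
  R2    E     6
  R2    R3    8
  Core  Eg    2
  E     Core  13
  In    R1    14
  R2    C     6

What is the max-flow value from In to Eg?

16

Augment In→R2→C→Core→Eg: bottleneck 2, flow now 2.
Augment In→R2→C→B→Eg: bottleneck 4, flow now 6.
Augment In→R2→R3→B→Eg: bottleneck 2, flow now 8.
Augment In→R2→R3→D→Eg: bottleneck 6, flow now 14.
Augment In→R1→R3→D→Eg: bottleneck 2, flow now 16.
No augmenting path remains; maximum flow = 16.
In the residual graph, reachable from In: {In, R2, R1, C, R3, E, Core, B, D}.
Min-cut edges: Core→Eg (2), B→Eg (6), D→Eg (8); capacity 2 + 6 + 8 = 16.
This cut is saturated, so no flow can exceed 16.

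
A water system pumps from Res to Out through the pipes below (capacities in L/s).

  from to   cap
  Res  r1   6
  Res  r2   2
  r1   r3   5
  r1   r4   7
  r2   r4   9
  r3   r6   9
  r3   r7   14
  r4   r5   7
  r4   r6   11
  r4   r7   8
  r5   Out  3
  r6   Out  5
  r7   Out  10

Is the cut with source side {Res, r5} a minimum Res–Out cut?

Given cut capacity: 6 + 2 + 3 = 11.
Augment Res→r1→r3→r6→Out: bottleneck 5, flow now 5.
Augment Res→r1→r4→r5→Out: bottleneck 1, flow now 6.
Augment Res→r2→r4→r5→Out: bottleneck 2, flow now 8.
No augmenting path remains; maximum flow = 8.
In the residual graph, reachable from Res: {Res}.
Min-cut edges: Res→r1 (6), Res→r2 (2); capacity 6 + 2 = 8.
Cut capacity 11 exceeds the max flow 8, so it is not minimum.

No — its capacity is 11, but the minimum cut has capacity 8.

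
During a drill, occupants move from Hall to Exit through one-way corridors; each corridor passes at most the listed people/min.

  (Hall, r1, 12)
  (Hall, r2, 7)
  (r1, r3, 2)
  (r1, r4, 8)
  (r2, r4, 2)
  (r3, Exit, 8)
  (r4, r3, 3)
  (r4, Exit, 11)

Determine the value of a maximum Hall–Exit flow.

12

Augment Hall→r1→r3→Exit: bottleneck 2, flow now 2.
Augment Hall→r1→r4→Exit: bottleneck 8, flow now 10.
Augment Hall→r2→r4→Exit: bottleneck 2, flow now 12.
No augmenting path remains; maximum flow = 12.
In the residual graph, reachable from Hall: {Hall, r1, r2}.
Min-cut edges: r1→r3 (2), r1→r4 (8), r2→r4 (2); capacity 2 + 8 + 2 = 12.
This cut is saturated, so no flow can exceed 12.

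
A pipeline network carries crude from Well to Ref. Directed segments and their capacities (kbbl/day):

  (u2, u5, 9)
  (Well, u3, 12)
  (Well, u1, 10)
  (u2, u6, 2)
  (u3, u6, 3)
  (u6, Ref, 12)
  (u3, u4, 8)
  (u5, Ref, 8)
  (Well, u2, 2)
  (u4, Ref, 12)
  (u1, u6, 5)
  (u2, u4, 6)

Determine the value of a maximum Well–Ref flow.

18

Augment Well→u1→u6→Ref: bottleneck 5, flow now 5.
Augment Well→u2→u4→Ref: bottleneck 2, flow now 7.
Augment Well→u3→u4→Ref: bottleneck 8, flow now 15.
Augment Well→u3→u6→Ref: bottleneck 3, flow now 18.
No augmenting path remains; maximum flow = 18.
In the residual graph, reachable from Well: {Well, u1, u3}.
Min-cut edges: Well→u2 (2), u1→u6 (5), u3→u4 (8), u3→u6 (3); capacity 2 + 5 + 8 + 3 = 18.
This cut is saturated, so no flow can exceed 18.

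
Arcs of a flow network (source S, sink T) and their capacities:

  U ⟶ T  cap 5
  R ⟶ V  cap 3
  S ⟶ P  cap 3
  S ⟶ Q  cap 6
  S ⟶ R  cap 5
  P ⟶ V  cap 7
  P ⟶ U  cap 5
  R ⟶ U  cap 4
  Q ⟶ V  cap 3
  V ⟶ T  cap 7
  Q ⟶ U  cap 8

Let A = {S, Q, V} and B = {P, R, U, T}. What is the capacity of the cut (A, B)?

23

Edges leaving {S, Q, V}: S→P (3), S→R (5), Q→U (8), V→T (7).
Cut capacity = 3 + 5 + 8 + 7 = 23.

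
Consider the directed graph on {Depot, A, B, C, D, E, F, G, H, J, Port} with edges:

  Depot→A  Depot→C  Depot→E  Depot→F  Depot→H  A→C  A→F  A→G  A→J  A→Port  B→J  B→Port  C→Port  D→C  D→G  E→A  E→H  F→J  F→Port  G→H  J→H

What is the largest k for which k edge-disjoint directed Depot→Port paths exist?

Assign every edge capacity 1; by Menger, the answer equals the max flow.
Path Depot→A→Port (+1); total 1.
Path Depot→C→Port (+1); total 2.
Path Depot→F→Port (+1); total 3.
No residual Depot→Port path; max flow = 3.
Certifying cut of size 3: {A→Port, C→Port, F→Port}.

3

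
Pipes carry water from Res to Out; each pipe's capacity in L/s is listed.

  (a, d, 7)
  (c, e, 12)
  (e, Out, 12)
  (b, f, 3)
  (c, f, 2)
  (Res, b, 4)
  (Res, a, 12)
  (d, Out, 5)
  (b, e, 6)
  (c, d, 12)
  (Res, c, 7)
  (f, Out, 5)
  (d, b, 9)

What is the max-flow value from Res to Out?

18

Augment Res→a→d→Out: bottleneck 5, flow now 5.
Augment Res→b→e→Out: bottleneck 4, flow now 9.
Augment Res→c→e→Out: bottleneck 7, flow now 16.
Augment Res→a→d→b→e→Out: bottleneck 1, flow now 17.
Augment Res→a→d→b→f→Out: bottleneck 1, flow now 18.
No augmenting path remains; maximum flow = 18.
In the residual graph, reachable from Res: {Res, a}.
Min-cut edges: Res→b (4), Res→c (7), a→d (7); capacity 4 + 7 + 7 = 18.
This cut is saturated, so no flow can exceed 18.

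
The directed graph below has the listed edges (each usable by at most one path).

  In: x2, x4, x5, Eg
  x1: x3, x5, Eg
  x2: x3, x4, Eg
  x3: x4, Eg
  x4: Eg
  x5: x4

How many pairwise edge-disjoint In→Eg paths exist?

Assign every edge capacity 1; by Menger, the answer equals the max flow.
Path In→Eg (+1); total 1.
Path In→x2→Eg (+1); total 2.
Path In→x4→Eg (+1); total 3.
No residual In→Eg path; max flow = 3.
Certifying cut of size 3: {In→Eg, In→x2, x4→Eg}.

3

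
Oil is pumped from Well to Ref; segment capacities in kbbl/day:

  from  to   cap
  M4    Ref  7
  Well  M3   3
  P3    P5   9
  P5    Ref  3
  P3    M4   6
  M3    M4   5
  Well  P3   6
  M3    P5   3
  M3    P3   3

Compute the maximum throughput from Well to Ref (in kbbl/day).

9

Augment Well→P3→P5→Ref: bottleneck 3, flow now 3.
Augment Well→P3→M4→Ref: bottleneck 3, flow now 6.
Augment Well→M3→M4→Ref: bottleneck 3, flow now 9.
No augmenting path remains; maximum flow = 9.
In the residual graph, reachable from Well: {Well}.
Min-cut edges: Well→P3 (6), Well→M3 (3); capacity 6 + 3 = 9.
This cut is saturated, so no flow can exceed 9.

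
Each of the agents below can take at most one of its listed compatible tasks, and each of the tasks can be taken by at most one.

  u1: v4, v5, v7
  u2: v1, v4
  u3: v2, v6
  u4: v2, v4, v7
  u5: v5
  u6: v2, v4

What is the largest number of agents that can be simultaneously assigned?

6

Unit-capacity flow: source→left, listed edges, right→sink; max matching = max flow.
Augmenting path u1→v4 (+1); matched 1.
Augmenting path u2→v1 (+1); matched 2.
Augmenting path u3→v2 (+1); matched 3.
Augmenting path u4→v7 (+1); matched 4.
Augmenting path u5→v5 (+1); matched 5.
Augmenting path u6→v2→u3→v6 (+1); matched 6.
No augmenting path remains; maximum matching = 6.
König certificate: {u1, u2, u3, u4, u5, u6} is a vertex cover of size 6 (every listed pair touches it), so no matching can be larger.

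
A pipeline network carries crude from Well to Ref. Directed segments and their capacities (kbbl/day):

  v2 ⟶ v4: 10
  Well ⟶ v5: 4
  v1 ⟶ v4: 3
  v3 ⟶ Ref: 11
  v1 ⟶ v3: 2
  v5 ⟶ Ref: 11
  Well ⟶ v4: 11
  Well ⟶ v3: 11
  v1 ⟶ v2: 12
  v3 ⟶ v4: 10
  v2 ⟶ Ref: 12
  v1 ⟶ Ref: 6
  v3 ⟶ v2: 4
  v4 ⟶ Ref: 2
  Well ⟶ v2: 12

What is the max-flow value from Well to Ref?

Augment Well→v2→Ref: bottleneck 12, flow now 12.
Augment Well→v3→Ref: bottleneck 11, flow now 23.
Augment Well→v4→Ref: bottleneck 2, flow now 25.
Augment Well→v5→Ref: bottleneck 4, flow now 29.
No augmenting path remains; maximum flow = 29.
In the residual graph, reachable from Well: {Well, v4}.
Min-cut edges: Well→v2 (12), Well→v3 (11), Well→v5 (4), v4→Ref (2); capacity 12 + 11 + 4 + 2 = 29.
This cut is saturated, so no flow can exceed 29.

29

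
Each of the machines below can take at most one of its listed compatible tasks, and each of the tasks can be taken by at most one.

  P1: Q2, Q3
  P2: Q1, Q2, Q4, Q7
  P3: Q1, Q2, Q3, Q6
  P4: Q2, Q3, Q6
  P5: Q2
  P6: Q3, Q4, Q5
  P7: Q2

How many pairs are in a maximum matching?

6

Unit-capacity flow: source→left, listed edges, right→sink; max matching = max flow.
Augmenting path P1→Q2 (+1); matched 1.
Augmenting path P2→Q1 (+1); matched 2.
Augmenting path P3→Q3 (+1); matched 3.
Augmenting path P4→Q6 (+1); matched 4.
Augmenting path P6→Q4 (+1); matched 5.
Augmenting path P5→Q2→P1→Q3→P3→Q1→P2→Q7 (+1); matched 6.
No augmenting path remains; maximum matching = 6.
König certificate: {P1, P2, P3, P4, P6, Q2} is a vertex cover of size 6 (every listed pair touches it), so no matching can be larger.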